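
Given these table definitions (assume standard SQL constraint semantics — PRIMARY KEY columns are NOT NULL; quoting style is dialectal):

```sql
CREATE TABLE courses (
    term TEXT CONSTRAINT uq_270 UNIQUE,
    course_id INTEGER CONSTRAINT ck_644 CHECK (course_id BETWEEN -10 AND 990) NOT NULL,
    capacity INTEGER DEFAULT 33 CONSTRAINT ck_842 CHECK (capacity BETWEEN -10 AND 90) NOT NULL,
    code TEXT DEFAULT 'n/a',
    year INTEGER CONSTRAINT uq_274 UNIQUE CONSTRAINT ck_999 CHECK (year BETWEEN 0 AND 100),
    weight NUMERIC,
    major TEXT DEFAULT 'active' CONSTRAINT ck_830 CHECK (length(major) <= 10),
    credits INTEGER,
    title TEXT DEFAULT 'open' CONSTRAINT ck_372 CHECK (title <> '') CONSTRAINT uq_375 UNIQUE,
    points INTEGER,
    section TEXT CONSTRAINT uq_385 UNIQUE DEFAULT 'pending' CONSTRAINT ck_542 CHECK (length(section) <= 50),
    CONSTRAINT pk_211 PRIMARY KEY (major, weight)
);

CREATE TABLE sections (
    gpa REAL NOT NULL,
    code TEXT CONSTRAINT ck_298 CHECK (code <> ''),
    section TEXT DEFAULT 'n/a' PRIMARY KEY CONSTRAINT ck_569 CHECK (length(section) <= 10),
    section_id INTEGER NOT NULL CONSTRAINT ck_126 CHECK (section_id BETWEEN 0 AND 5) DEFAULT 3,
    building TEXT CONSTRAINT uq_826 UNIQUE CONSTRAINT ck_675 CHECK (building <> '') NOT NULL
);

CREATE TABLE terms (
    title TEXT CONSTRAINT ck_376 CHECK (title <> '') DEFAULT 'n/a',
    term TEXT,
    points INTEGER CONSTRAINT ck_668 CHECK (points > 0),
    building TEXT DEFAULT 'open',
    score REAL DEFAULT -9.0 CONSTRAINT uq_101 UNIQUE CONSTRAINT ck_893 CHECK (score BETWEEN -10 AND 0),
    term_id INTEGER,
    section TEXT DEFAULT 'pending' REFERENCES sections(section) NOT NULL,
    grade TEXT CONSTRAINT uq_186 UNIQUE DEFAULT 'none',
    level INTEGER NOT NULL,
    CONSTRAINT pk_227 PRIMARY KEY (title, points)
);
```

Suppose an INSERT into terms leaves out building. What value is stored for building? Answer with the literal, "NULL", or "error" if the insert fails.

building has an explicit DEFAULT 'open'.
When the column is omitted from an INSERT, that default is used.

'open'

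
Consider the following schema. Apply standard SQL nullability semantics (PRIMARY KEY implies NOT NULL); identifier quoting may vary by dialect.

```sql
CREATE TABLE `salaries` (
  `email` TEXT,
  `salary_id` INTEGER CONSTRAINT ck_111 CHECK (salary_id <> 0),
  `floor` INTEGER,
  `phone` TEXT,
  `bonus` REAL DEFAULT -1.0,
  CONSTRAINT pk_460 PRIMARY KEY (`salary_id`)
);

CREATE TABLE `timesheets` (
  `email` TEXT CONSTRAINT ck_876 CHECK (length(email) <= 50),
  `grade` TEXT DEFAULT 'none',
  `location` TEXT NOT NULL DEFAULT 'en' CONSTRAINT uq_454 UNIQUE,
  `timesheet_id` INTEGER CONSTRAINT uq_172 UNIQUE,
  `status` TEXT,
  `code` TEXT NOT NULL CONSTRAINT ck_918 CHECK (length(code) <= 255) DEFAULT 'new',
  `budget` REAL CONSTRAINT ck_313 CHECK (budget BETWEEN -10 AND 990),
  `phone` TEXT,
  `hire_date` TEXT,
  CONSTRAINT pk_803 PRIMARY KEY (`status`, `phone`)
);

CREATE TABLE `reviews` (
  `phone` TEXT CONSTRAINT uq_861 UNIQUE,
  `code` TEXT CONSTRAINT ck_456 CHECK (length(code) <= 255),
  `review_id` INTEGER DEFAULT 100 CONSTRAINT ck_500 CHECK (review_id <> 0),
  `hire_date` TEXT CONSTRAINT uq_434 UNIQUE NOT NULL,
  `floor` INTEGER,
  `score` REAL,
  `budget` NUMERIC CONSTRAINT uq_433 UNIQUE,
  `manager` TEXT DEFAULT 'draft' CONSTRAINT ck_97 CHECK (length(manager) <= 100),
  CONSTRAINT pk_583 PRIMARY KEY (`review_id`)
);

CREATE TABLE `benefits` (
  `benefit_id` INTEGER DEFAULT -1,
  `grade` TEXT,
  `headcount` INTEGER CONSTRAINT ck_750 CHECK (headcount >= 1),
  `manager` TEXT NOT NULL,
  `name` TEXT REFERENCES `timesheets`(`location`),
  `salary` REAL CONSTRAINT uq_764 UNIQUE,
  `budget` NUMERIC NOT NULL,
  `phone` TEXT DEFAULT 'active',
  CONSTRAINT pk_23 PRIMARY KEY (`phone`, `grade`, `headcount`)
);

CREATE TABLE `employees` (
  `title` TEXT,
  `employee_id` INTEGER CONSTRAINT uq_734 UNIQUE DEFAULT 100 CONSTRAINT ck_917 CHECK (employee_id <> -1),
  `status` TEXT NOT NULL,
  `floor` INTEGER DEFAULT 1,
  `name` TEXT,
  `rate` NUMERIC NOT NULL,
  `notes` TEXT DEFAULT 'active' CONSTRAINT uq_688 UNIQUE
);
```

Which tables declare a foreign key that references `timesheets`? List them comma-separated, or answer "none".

- benefits.name references timesheets(location).

benefits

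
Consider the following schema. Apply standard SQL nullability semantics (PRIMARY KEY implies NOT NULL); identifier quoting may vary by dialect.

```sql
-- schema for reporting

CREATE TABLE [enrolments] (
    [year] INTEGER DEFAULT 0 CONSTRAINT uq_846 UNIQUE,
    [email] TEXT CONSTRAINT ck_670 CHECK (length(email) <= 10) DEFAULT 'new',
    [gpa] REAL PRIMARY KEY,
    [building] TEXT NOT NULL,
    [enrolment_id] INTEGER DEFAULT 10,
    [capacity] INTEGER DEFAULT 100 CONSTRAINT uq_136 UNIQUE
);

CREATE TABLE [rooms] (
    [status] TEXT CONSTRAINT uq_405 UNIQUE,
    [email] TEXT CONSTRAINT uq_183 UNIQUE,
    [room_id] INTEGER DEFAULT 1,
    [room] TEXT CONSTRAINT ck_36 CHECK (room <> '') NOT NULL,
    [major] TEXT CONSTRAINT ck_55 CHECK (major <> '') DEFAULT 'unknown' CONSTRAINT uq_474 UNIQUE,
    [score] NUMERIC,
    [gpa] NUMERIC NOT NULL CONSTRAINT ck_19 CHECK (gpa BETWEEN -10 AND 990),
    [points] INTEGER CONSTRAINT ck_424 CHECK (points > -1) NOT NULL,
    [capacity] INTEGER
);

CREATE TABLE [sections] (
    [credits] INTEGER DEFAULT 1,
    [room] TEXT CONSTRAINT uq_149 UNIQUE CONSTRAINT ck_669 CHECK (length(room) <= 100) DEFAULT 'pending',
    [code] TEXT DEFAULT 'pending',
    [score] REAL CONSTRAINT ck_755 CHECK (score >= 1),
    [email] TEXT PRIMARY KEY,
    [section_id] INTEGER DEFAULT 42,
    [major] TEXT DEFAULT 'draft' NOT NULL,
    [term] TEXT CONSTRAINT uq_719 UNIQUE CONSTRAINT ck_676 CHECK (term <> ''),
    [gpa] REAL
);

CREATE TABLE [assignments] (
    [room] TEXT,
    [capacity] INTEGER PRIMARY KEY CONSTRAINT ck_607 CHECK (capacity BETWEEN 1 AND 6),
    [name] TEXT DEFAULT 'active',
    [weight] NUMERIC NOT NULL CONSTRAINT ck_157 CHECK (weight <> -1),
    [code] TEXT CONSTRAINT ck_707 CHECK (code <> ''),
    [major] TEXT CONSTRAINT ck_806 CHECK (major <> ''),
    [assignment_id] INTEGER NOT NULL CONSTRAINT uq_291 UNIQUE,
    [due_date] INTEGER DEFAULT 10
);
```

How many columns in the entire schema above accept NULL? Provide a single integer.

enrolments: 4 nullable (year, email, enrolment_id, capacity — PK (gpa) and explicit NOT NULL columns excluded).
rooms: 6 nullable (status, email, room_id, major, score, capacity — PK none and explicit NOT NULL columns excluded).
sections: 7 nullable (credits, room, code, score, section_id, term, gpa — PK (email) and explicit NOT NULL columns excluded).
assignments: 5 nullable (room, name, code, major, due_date — PK (capacity) and explicit NOT NULL columns excluded).
Total: 4 + 6 + 7 + 5 = 22.

22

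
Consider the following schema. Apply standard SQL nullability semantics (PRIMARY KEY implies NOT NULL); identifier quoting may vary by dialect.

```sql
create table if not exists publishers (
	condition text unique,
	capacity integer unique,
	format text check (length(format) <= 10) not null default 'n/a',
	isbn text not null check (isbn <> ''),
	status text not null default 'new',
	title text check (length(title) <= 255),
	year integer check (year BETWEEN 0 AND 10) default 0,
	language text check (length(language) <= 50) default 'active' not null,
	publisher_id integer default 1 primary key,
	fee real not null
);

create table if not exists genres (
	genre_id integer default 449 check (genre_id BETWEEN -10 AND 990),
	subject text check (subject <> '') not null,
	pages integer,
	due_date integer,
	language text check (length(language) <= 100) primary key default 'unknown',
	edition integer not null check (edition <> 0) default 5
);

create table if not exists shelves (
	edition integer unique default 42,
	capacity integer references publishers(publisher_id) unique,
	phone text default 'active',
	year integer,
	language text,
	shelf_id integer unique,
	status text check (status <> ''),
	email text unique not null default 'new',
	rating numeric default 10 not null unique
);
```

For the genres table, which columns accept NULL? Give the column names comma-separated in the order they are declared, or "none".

- genre_id: CHECK does not forbid NULL (a CHECK constraint passes when its expression is NULL) → nullable.
- subject: declared NOT NULL → not nullable.
- pages: no NOT NULL constraint applies → nullable.
- due_date: no NOT NULL constraint applies → nullable.
- language: part of the PRIMARY KEY, which implies NOT NULL → not nullable.
- edition: declared NOT NULL → not nullable.

genre_id, pages, due_date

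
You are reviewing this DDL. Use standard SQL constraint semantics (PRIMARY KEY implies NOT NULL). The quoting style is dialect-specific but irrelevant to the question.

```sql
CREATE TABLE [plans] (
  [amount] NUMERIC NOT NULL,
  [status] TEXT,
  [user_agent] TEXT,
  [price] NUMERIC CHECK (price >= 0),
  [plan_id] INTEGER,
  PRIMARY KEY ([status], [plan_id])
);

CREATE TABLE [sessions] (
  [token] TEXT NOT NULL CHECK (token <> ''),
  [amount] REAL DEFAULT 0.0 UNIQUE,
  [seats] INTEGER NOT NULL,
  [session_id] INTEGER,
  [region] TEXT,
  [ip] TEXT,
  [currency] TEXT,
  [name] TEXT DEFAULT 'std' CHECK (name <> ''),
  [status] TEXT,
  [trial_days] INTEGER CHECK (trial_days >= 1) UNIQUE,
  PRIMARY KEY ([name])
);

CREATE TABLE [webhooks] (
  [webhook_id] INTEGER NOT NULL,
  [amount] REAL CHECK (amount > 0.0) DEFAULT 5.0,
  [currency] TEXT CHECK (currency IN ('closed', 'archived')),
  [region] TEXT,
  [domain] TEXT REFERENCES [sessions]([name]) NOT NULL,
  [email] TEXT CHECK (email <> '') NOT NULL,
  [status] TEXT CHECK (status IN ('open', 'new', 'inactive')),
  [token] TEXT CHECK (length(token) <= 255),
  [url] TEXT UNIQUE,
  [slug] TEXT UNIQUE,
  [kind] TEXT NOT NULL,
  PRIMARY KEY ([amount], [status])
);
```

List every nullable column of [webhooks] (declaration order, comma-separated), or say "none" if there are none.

currency, region, token, url, slug

- webhook_id: declared NOT NULL → not nullable.
- amount: part of the PRIMARY KEY, which implies NOT NULL → not nullable.
- currency: CHECK does not forbid NULL (a CHECK constraint passes when its expression is NULL) → nullable.
- region: no NOT NULL constraint applies → nullable.
- domain: declared NOT NULL → not nullable.
- email: declared NOT NULL → not nullable.
- status: part of the PRIMARY KEY, which implies NOT NULL → not nullable.
- token: CHECK does not forbid NULL (a CHECK constraint passes when its expression is NULL) → nullable.
- url: UNIQUE does not imply NOT NULL → nullable.
- slug: UNIQUE does not imply NOT NULL → nullable.
- kind: declared NOT NULL → not nullable.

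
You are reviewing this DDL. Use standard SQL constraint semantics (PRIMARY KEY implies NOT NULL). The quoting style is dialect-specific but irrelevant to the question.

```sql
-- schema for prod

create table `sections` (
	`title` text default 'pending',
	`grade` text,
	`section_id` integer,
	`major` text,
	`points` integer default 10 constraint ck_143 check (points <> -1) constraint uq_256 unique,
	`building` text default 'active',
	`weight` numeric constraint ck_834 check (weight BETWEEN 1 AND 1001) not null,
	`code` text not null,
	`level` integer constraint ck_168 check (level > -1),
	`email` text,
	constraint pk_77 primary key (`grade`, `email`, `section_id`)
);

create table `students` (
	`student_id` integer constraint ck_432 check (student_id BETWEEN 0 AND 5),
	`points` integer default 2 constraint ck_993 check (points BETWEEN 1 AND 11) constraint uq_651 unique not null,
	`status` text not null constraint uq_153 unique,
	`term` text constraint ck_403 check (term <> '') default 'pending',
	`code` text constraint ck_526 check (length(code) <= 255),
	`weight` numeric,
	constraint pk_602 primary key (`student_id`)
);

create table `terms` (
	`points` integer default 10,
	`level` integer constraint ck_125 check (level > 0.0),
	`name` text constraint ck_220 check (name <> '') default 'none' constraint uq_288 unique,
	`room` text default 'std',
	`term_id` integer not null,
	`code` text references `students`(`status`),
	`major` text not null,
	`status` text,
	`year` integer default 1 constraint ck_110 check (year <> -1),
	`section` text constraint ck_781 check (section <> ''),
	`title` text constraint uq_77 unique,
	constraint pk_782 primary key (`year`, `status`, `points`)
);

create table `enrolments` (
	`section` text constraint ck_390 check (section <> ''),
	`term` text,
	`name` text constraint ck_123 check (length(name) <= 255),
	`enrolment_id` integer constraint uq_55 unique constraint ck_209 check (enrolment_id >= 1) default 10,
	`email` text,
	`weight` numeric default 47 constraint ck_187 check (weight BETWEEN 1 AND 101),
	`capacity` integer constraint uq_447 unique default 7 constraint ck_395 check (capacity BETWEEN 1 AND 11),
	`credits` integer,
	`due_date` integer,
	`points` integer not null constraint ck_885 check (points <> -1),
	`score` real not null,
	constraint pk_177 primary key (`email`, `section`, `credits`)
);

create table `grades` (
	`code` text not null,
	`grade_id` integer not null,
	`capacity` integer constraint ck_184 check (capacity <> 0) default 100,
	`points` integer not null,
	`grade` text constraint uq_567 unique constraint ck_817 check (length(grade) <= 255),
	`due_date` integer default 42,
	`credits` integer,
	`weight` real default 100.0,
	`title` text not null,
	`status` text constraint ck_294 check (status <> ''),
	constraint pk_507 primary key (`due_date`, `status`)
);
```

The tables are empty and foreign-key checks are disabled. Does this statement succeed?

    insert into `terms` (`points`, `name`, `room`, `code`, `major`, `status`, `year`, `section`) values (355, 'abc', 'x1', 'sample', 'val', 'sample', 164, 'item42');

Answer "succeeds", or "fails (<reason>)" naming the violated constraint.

term_id is omitted from the column list and has no DEFAULT, so it would receive NULL.
But term_id is declared NOT NULL.

fails (NOT NULL on term_id)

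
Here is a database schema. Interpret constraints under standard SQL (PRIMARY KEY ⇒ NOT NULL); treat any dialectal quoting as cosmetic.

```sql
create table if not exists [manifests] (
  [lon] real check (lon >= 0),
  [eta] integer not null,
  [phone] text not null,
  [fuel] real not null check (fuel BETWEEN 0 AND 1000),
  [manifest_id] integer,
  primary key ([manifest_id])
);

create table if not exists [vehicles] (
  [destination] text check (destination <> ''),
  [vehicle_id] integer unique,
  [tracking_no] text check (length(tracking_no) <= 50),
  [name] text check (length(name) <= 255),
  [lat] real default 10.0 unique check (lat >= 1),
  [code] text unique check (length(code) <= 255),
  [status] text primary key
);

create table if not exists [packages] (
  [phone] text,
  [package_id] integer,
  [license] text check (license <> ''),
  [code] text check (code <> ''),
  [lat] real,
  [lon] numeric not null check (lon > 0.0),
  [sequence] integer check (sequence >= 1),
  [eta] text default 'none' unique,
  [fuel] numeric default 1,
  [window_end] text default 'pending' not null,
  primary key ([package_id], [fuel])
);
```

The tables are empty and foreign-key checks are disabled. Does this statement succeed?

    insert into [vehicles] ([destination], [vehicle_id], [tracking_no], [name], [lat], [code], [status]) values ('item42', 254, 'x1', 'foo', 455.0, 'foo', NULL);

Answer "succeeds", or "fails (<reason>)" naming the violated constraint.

status is explicitly set to NULL, but status is part of the PRIMARY KEY (implied NOT NULL).

fails (NOT NULL on status)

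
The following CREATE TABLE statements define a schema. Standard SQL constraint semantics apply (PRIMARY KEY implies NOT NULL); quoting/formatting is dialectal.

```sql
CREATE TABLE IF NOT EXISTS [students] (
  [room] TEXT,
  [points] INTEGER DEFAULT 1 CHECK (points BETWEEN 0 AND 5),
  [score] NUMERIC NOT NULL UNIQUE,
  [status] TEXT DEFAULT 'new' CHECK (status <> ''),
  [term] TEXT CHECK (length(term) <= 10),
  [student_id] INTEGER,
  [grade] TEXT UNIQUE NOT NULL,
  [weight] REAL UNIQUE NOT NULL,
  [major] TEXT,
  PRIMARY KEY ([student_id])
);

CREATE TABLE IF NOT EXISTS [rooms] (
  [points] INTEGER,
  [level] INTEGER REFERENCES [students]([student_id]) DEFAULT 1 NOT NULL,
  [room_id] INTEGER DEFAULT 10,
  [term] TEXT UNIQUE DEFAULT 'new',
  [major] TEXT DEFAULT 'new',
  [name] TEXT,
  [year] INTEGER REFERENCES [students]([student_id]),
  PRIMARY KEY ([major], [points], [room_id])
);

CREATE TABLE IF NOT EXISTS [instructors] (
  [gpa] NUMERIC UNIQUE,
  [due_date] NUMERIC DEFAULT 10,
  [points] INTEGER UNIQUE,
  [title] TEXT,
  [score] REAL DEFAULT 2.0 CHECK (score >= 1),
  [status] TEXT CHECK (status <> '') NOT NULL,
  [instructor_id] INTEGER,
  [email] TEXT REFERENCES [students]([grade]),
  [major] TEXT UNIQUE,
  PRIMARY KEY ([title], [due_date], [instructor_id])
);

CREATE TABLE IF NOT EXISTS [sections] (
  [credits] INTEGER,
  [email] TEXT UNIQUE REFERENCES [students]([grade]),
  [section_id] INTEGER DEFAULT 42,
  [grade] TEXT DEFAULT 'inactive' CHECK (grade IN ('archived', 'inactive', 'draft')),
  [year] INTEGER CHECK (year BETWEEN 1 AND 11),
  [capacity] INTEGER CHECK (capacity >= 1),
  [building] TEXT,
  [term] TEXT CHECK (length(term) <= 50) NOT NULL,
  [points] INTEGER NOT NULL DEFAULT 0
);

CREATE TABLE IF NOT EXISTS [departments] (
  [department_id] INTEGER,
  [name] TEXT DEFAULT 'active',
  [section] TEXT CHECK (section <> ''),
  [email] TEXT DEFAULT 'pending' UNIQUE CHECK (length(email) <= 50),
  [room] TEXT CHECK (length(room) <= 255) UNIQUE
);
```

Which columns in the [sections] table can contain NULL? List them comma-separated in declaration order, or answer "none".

- credits: no NOT NULL constraint applies → nullable.
- email: a foreign key column may be NULL unless separately constrained → nullable.
- section_id: DEFAULT only fills an omitted column; an explicit NULL is still allowed → nullable.
- grade: CHECK does not forbid NULL (a CHECK constraint passes when its expression is NULL) → nullable.
- year: CHECK does not forbid NULL (a CHECK constraint passes when its expression is NULL) → nullable.
- capacity: CHECK does not forbid NULL (a CHECK constraint passes when its expression is NULL) → nullable.
- building: no NOT NULL constraint applies → nullable.
- term: declared NOT NULL → not nullable.
- points: declared NOT NULL → not nullable.

credits, email, section_id, grade, year, capacity, building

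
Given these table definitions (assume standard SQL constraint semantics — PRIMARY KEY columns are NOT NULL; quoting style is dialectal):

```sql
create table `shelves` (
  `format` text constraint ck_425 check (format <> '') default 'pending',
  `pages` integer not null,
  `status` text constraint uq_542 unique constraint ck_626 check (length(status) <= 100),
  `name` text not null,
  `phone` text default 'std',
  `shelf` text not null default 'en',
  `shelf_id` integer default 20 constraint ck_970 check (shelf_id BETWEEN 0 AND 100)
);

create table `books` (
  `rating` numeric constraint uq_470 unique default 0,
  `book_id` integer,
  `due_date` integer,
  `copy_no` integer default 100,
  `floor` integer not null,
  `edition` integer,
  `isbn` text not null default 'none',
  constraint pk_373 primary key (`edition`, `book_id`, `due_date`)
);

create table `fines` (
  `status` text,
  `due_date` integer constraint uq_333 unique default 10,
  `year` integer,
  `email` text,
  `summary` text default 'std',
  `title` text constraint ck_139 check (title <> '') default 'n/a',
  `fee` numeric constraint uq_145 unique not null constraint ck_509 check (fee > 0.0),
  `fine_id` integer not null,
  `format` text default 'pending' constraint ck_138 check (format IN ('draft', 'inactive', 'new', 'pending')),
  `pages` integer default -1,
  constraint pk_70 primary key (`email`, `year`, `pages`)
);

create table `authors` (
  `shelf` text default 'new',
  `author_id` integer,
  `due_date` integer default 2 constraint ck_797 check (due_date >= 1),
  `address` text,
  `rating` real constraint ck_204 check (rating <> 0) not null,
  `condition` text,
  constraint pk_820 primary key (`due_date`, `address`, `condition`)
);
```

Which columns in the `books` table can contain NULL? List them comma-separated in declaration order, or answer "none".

rating, copy_no

- rating: UNIQUE does not imply NOT NULL → nullable.
- book_id: part of the PRIMARY KEY, which implies NOT NULL → not nullable.
- due_date: part of the PRIMARY KEY, which implies NOT NULL → not nullable.
- copy_no: DEFAULT only fills an omitted column; an explicit NULL is still allowed → nullable.
- floor: declared NOT NULL → not nullable.
- edition: part of the PRIMARY KEY, which implies NOT NULL → not nullable.
- isbn: declared NOT NULL → not nullable.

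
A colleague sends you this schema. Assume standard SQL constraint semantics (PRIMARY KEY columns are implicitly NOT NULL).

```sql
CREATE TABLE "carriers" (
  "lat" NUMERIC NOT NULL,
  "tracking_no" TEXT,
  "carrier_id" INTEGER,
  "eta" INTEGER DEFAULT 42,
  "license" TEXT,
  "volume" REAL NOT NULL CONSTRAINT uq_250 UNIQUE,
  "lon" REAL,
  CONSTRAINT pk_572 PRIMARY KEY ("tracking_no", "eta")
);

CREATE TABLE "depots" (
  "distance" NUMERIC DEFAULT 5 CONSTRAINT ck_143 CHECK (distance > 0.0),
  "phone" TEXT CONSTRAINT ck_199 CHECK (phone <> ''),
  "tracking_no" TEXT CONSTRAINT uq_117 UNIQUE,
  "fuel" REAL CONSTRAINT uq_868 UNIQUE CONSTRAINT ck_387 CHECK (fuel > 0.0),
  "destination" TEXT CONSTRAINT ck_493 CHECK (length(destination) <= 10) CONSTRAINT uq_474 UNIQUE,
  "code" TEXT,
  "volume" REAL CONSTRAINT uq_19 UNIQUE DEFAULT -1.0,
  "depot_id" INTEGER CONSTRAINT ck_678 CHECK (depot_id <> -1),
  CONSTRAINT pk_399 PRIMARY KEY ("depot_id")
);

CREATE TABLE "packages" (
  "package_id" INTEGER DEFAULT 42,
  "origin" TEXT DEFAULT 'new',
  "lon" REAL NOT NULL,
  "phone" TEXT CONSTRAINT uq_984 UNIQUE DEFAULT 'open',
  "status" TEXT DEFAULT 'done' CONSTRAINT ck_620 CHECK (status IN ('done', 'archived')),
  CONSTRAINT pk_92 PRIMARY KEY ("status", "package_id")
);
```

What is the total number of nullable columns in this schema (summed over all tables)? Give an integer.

12

carriers: 3 nullable (carrier_id, license, lon — PK (tracking_no, eta) and explicit NOT NULL columns excluded).
depots: 7 nullable (distance, phone, tracking_no, fuel, destination, code, volume — PK (depot_id) and explicit NOT NULL columns excluded).
packages: 2 nullable (origin, phone — PK (status, package_id) and explicit NOT NULL columns excluded).
Total: 3 + 7 + 2 = 12.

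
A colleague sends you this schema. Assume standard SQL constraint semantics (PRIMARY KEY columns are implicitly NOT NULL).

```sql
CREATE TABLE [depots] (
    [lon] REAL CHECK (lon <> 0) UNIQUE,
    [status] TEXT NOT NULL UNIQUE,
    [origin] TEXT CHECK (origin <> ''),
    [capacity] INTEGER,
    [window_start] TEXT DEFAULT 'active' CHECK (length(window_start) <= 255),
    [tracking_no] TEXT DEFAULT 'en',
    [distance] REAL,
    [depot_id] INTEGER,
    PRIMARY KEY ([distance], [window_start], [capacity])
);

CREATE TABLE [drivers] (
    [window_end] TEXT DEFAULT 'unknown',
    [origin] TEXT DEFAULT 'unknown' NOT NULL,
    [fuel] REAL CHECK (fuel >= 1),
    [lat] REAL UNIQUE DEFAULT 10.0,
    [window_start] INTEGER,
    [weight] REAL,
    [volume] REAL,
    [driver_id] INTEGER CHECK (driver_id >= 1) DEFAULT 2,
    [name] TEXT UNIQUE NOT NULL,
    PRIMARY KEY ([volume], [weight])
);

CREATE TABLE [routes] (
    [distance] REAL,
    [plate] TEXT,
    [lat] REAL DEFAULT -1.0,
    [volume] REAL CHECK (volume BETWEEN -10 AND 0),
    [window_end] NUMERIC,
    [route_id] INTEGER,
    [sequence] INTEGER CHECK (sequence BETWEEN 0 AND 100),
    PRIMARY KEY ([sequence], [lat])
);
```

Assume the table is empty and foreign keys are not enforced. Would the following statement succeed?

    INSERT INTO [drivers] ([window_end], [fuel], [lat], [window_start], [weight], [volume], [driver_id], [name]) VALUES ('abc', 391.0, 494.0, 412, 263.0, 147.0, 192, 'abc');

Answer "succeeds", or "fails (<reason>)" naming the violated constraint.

succeeds

NOT NULL columns: name is supplied; origin defaults to 'unknown'; volume is supplied; weight is supplied.
CHECK constraints: 391.0 satisfies (fuel >= 1); 192 satisfies (driver_id >= 1).
No constraint is violated.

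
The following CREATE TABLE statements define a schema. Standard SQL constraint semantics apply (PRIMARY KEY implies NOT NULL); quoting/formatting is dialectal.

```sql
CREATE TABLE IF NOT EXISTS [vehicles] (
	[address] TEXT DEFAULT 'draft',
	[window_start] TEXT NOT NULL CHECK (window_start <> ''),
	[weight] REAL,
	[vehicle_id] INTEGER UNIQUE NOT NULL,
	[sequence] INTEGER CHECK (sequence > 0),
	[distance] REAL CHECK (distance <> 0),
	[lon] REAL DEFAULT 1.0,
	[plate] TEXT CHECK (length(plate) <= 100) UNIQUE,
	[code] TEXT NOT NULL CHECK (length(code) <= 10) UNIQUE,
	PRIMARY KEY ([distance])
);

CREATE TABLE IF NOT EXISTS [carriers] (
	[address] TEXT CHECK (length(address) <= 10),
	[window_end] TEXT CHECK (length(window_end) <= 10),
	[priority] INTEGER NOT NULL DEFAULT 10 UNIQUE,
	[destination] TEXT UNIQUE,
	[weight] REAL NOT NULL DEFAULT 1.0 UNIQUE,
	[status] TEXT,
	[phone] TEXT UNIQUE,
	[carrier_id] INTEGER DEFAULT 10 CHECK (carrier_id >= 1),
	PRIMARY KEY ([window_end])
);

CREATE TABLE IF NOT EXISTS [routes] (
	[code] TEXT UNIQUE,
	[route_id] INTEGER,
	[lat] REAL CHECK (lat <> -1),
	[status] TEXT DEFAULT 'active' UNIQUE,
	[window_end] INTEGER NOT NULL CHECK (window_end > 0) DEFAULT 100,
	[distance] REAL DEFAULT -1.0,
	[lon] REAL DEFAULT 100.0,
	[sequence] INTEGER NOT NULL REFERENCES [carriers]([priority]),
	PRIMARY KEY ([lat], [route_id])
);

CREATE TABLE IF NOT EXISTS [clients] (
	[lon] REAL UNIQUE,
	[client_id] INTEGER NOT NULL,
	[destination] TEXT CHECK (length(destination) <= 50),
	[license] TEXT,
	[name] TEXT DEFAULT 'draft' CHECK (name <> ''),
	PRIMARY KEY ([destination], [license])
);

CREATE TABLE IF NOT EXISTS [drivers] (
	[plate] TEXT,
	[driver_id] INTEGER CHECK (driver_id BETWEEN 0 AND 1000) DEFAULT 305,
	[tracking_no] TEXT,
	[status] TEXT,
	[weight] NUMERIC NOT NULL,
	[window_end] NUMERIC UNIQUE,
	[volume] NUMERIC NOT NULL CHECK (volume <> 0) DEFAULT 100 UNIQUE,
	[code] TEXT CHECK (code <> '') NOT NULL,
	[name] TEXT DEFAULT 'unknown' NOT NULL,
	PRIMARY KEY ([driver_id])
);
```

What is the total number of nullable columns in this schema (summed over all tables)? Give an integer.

20

vehicles: 5 nullable (address, weight, sequence, lon, plate — PK (distance) and explicit NOT NULL columns excluded).
carriers: 5 nullable (address, destination, status, phone, carrier_id — PK (window_end) and explicit NOT NULL columns excluded).
routes: 4 nullable (code, status, distance, lon — PK (lat, route_id) and explicit NOT NULL columns excluded).
clients: 2 nullable (lon, name — PK (destination, license) and explicit NOT NULL columns excluded).
drivers: 4 nullable (plate, tracking_no, status, window_end — PK (driver_id) and explicit NOT NULL columns excluded).
Total: 5 + 5 + 4 + 2 + 4 = 20.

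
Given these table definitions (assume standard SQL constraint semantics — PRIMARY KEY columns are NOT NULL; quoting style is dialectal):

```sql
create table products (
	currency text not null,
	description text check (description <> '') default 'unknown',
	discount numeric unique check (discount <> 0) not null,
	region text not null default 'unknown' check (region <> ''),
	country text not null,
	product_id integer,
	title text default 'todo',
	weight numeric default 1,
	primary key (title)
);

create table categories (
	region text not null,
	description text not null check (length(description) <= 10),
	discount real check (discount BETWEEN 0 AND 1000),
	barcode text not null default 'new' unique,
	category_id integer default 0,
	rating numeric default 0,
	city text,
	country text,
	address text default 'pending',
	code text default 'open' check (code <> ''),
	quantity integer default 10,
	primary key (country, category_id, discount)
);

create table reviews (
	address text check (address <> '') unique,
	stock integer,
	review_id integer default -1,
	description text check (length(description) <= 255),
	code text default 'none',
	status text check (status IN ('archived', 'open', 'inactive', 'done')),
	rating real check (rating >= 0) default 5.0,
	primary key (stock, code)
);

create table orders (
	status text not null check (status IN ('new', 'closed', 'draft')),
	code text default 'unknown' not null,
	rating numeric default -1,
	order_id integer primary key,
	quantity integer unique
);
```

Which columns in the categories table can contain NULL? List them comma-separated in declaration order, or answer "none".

rating, city, address, code, quantity

- region: declared NOT NULL → not nullable.
- description: declared NOT NULL → not nullable.
- discount: part of the PRIMARY KEY, which implies NOT NULL → not nullable.
- barcode: declared NOT NULL → not nullable.
- category_id: part of the PRIMARY KEY, which implies NOT NULL → not nullable.
- rating: DEFAULT only fills an omitted column; an explicit NULL is still allowed → nullable.
- city: no NOT NULL constraint applies → nullable.
- country: part of the PRIMARY KEY, which implies NOT NULL → not nullable.
- address: DEFAULT only fills an omitted column; an explicit NULL is still allowed → nullable.
- code: CHECK does not forbid NULL (a CHECK constraint passes when its expression is NULL) → nullable.
- quantity: DEFAULT only fills an omitted column; an explicit NULL is still allowed → nullable.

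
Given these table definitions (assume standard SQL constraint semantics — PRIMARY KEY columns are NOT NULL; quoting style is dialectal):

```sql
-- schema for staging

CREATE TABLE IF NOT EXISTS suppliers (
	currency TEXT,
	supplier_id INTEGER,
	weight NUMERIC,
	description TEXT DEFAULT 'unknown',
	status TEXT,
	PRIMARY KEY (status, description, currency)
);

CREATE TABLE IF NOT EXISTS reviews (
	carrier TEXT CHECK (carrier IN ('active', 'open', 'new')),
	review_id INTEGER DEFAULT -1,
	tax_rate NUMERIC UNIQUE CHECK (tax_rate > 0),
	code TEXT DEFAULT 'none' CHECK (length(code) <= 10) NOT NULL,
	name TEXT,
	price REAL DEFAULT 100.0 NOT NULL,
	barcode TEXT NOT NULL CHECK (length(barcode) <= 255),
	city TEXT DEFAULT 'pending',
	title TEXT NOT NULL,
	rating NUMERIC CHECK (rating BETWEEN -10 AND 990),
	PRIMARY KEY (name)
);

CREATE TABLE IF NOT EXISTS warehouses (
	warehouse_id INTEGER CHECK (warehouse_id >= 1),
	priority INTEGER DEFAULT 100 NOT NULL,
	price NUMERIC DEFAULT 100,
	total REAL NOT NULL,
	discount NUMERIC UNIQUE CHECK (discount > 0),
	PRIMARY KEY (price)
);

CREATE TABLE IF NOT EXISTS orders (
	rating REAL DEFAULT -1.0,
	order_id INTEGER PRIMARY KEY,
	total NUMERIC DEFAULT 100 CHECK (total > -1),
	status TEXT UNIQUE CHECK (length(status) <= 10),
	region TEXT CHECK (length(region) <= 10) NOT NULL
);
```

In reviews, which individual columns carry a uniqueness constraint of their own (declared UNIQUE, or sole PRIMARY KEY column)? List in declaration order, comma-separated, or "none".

- carrier: no UNIQUE or single-column PK constraint.
- review_id: no UNIQUE or single-column PK constraint.
- tax_rate: declared UNIQUE → unique.
- code: no UNIQUE or single-column PK constraint.
- name: single-column PRIMARY KEY → unique.
- price: no UNIQUE or single-column PK constraint.
- barcode: no UNIQUE or single-column PK constraint.
- city: no UNIQUE or single-column PK constraint.
- title: no UNIQUE or single-column PK constraint.
- rating: no UNIQUE or single-column PK constraint.

tax_rate, name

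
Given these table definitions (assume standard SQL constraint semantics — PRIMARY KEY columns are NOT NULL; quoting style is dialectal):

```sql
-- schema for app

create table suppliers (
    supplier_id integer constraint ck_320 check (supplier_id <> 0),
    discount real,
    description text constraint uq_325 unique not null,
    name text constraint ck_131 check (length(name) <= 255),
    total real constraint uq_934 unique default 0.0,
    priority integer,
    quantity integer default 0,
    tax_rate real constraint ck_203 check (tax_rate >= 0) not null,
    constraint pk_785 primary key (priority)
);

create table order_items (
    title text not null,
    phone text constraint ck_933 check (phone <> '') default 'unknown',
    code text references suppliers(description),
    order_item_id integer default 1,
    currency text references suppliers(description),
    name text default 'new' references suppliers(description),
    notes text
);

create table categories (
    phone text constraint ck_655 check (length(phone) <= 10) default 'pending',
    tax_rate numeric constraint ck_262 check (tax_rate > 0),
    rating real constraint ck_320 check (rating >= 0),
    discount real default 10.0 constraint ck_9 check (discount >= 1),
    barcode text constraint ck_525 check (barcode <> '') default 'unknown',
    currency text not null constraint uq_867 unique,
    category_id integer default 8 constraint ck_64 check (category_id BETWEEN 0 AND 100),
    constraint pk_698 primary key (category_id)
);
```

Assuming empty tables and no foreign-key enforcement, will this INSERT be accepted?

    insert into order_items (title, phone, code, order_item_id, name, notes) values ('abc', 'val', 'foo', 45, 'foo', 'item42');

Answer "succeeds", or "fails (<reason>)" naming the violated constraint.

NOT NULL columns: title is supplied.
CHECK constraints: 'val' satisfies (phone <> '').
No constraint is violated.

succeeds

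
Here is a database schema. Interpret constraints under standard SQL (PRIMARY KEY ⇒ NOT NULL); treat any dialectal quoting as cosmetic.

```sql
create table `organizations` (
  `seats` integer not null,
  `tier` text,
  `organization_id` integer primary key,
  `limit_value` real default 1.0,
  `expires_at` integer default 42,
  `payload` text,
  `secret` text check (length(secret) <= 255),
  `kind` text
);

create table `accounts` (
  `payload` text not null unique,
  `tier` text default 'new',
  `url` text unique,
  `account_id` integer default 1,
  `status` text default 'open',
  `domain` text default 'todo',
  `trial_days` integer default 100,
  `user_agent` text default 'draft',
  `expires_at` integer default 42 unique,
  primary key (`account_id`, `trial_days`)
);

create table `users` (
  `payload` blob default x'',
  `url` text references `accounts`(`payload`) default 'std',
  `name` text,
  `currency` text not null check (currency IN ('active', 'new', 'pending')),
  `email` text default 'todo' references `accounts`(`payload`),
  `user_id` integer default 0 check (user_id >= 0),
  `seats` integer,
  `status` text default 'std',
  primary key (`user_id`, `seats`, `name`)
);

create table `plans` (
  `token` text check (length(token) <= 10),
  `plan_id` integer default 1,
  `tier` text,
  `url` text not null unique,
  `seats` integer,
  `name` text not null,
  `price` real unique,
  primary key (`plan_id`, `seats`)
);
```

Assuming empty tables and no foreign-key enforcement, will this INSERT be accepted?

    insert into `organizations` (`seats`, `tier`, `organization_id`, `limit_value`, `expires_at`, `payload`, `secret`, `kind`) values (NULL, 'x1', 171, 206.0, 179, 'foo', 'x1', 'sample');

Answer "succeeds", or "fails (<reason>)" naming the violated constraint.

seats is explicitly set to NULL, but seats is declared NOT NULL.

fails (NOT NULL on seats)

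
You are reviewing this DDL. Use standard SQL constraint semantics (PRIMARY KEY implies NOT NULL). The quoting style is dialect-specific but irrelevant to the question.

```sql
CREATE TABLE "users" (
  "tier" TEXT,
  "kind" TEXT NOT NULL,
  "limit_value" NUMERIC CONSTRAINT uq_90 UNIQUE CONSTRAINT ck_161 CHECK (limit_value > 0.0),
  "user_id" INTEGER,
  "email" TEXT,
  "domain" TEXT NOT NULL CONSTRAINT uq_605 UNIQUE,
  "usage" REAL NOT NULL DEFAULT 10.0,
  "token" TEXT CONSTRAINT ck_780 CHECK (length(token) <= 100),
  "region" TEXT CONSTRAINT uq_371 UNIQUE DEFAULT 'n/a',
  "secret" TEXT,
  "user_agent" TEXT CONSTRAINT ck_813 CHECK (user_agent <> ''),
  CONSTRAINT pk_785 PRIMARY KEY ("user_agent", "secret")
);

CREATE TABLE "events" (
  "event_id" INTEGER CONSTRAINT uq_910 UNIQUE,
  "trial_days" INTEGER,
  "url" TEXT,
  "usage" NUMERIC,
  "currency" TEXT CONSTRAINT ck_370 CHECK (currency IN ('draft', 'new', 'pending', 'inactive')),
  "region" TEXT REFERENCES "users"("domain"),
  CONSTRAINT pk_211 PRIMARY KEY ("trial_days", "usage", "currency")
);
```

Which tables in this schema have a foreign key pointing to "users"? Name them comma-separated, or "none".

events

- events.region references users(domain).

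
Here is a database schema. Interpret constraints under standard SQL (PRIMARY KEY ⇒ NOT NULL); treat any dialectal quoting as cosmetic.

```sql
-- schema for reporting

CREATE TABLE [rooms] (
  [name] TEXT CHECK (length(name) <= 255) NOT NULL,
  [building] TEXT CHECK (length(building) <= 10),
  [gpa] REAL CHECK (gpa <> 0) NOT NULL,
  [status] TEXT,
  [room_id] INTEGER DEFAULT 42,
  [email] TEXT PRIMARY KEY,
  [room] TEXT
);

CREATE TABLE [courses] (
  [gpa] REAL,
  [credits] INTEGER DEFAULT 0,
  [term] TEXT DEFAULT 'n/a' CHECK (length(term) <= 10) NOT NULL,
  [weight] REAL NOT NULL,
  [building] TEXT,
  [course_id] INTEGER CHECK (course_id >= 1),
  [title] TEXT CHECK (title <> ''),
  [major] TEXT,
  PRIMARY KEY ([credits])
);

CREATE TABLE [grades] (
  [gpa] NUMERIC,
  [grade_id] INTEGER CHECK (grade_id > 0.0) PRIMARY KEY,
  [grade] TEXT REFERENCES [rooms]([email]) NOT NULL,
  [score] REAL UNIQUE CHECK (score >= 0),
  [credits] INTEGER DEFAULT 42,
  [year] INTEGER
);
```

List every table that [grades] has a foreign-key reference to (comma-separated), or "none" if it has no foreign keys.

rooms

- grade REFERENCES rooms(email).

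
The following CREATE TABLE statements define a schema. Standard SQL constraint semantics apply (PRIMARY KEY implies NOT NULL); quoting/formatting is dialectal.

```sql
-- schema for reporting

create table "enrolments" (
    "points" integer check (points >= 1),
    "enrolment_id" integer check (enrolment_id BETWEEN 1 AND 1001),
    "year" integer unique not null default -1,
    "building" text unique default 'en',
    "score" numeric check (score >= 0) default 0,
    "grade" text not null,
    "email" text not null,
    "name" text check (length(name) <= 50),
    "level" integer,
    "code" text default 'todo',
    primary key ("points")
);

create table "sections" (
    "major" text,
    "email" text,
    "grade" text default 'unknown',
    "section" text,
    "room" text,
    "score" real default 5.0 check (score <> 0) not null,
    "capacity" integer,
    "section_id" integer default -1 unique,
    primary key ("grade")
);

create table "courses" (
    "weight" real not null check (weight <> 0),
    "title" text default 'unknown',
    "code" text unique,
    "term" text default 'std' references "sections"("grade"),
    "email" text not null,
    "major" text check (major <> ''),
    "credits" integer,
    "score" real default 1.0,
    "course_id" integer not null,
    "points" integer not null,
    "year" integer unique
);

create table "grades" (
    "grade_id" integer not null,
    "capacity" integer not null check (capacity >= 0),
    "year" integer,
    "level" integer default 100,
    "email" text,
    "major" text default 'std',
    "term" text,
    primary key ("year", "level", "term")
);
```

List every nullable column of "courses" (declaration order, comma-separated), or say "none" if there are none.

title, code, term, major, credits, score, year

- weight: declared NOT NULL → not nullable.
- title: DEFAULT only fills an omitted column; an explicit NULL is still allowed → nullable.
- code: UNIQUE does not imply NOT NULL → nullable.
- term: a foreign key column may be NULL unless separately constrained → nullable.
- email: declared NOT NULL → not nullable.
- major: CHECK does not forbid NULL (a CHECK constraint passes when its expression is NULL) → nullable.
- credits: no NOT NULL constraint applies → nullable.
- score: DEFAULT only fills an omitted column; an explicit NULL is still allowed → nullable.
- course_id: declared NOT NULL → not nullable.
- points: declared NOT NULL → not nullable.
- year: UNIQUE does not imply NOT NULL → nullable.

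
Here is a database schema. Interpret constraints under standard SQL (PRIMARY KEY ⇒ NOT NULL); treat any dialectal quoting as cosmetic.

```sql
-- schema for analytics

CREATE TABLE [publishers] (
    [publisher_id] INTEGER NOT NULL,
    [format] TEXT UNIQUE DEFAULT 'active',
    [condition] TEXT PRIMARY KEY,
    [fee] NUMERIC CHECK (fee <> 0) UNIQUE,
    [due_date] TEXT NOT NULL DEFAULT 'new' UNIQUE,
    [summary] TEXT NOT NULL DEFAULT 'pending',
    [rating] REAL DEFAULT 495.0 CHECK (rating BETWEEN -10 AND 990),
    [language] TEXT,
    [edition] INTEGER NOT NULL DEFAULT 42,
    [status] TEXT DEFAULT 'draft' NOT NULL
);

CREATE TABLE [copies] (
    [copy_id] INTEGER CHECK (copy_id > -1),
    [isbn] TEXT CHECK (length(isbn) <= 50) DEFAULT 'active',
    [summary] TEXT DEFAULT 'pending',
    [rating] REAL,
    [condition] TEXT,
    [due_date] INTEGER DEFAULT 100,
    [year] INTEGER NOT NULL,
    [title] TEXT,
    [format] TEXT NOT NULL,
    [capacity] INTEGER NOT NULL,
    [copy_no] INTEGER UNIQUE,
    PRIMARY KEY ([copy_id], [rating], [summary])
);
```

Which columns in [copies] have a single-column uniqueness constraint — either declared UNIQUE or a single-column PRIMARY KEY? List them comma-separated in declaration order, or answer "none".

- copy_id: part of a composite PRIMARY KEY — only the tuple is unique, not this column on its own.
- isbn: no UNIQUE or single-column PK constraint.
- summary: part of a composite PRIMARY KEY — only the tuple is unique, not this column on its own.
- rating: part of a composite PRIMARY KEY — only the tuple is unique, not this column on its own.
- condition: no UNIQUE or single-column PK constraint.
- due_date: no UNIQUE or single-column PK constraint.
- year: no UNIQUE or single-column PK constraint.
- title: no UNIQUE or single-column PK constraint.
- format: no UNIQUE or single-column PK constraint.
- capacity: no UNIQUE or single-column PK constraint.
- copy_no: declared UNIQUE → unique.

copy_no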